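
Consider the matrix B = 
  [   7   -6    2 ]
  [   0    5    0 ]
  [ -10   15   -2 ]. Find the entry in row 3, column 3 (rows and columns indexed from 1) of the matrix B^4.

-244

Characteristic polynomial: s^3 - 10s^2 + 31s - 30 = (s - 5)(s - 3)(s - 2), so the eigenvalues are 2, 3, 5.
s=5: eigenvector (-2, 1, 5).
s=3: eigenvector (1, 0, -2).
s=2: eigenvector (-2, 0, 5).
P = [[-2, 1, -2], [1, 0, 0], [5, -2, 5]], D = diag(5, 3, 2), P⁻¹ = [[0, 1, 0], [5, 0, 2], [2, -1, 1]].
B⁴ = P·diag(625, 81, 16)·P⁻¹ = [[341, -1218, 130], [0, 625, 0], [-650, 3045, -244]].
The requested entry is -244.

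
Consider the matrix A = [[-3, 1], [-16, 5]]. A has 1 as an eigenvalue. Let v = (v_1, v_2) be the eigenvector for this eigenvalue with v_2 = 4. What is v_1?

A − 1I = [[-4, 1], [-16, 4]].
Solving (A − 1I)v = 0 gives the eigenspace spanned by (1, 4).
With v_2 = 4, v = (1, 4), so v_1 = 1.

1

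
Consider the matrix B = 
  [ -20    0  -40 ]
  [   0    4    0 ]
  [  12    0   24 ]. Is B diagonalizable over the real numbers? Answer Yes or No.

Yes

Characteristic polynomial: p(r) = r^3 - 8r^2 + 16r = r(r - 4)^2.
r = 4 has algebraic multiplicity 2; rank(B − 4I) = 1, so geometric multiplicity = 2.
Every eigenvalue has geometric = algebraic multiplicity, so B is diagonalizable.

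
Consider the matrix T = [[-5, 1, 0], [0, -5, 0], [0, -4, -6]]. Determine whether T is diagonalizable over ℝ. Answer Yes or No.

No

Characteristic polynomial: p(s) = s^3 + 16s^2 + 85s + 150 = (s + 5)^2(s + 6).
s = -5 has algebraic multiplicity 2; rank(T + 5I) = 2, so geometric multiplicity = 1.
Geometric multiplicity < algebraic multiplicity, so T is not diagonalizable.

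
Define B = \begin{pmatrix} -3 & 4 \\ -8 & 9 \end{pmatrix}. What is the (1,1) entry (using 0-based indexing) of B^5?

6249

Characteristic polynomial: λ^2 - 6λ + 5 = (λ - 5)(λ - 1), so the eigenvalues are 1, 5.
λ=5: eigenvector (-1, -2).
λ=1: eigenvector (1, 1).
P = [[-1, 1], [-2, 1]], D = diag(5, 1), P⁻¹ = [[1, -1], [2, -1]].
B⁵ = P·diag(3125, 1)·P⁻¹ = [[-3123, 3124], [-6248, 6249]].
The requested entry is 6249.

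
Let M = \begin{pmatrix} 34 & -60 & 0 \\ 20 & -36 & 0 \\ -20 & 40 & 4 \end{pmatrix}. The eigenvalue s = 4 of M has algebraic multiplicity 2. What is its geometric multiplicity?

M − 4I = [[30, -60, 0], [20, -40, 0], [-20, 40, 0]].
This matrix has rank 1, so its null space has dimension 3 − 1 = 2.

2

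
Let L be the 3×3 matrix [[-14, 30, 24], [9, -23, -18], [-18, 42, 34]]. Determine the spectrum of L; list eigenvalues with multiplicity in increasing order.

Characteristic polynomial: p(s) = s^3 + 3s^2 - 18s - 40 = (s - 4)(s + 2)(s + 5).
Roots (with multiplicity): -5, -2, 4.

-5, -2, 4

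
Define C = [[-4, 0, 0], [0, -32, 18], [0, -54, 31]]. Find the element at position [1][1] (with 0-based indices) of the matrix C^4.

1732

Characteristic polynomial: μ^3 + 5μ^2 - 16μ - 80 = (μ - 4)(μ + 4)(μ + 5), so the eigenvalues are -5, -4, 4.
μ=-5: eigenvector (0, -2, -3).
μ=4: eigenvector (0, 1, 2).
μ=-4: eigenvector (1, 0, 0).
P = [[0, 0, 1], [-2, 1, 0], [-3, 2, 0]], D = diag(-5, 4, -4), P⁻¹ = [[0, -2, 1], [0, -3, 2], [1, 0, 0]].
C⁴ = P·diag(625, 256, 256)·P⁻¹ = [[256, 0, 0], [0, 1732, -738], [0, 2214, -851]].
The requested entry is 1732.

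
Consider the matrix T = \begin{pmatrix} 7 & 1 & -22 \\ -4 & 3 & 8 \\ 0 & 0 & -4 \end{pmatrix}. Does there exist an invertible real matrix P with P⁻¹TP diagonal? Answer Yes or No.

No

Characteristic polynomial: p(s) = s^3 - 6s^2 - 15s + 100 = (s - 5)^2(s + 4).
s = 5 has algebraic multiplicity 2; rank(T − 5I) = 2, so geometric multiplicity = 1.
Geometric multiplicity < algebraic multiplicity, so T is not diagonalizable.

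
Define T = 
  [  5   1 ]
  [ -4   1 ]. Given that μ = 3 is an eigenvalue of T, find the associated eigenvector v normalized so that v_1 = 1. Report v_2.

-2

T − 3I = [[2, 1], [-4, -2]].
Solving (T − 3I)v = 0 gives the eigenspace spanned by (1, -2).
With v_1 = 1, v = (1, -2), so v_2 = -2.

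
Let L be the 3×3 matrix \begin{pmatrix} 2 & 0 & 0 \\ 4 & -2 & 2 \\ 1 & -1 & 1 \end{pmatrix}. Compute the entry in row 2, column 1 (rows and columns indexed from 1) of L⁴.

14

Characteristic polynomial: t^3 - t^2 - 2t = t(t - 2)(t + 1), so the eigenvalues are -1, 0, 2.
t=2: eigenvector (1, 1, 0).
t=0: eigenvector (0, -1, -1).
t=-1: eigenvector (0, 2, 1).
P = [[1, 0, 0], [1, -1, 2], [0, -1, 1]], D = diag(2, 0, -1), P⁻¹ = [[1, 0, 0], [-1, 1, -2], [-1, 1, -1]].
L⁴ = P·diag(16, 0, 1)·P⁻¹ = [[16, 0, 0], [14, 2, -2], [-1, 1, -1]].
The requested entry is 14.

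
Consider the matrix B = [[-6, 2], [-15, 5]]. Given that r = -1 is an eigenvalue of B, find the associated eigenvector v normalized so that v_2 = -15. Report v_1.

-6

B + 1I = [[-5, 2], [-15, 6]].
Solving (B + 1I)v = 0 gives the eigenspace spanned by (-6, -15).
With v_2 = -15, v = (-6, -15), so v_1 = -6.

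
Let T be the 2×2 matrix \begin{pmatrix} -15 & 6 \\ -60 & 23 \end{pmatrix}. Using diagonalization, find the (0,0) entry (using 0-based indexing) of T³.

Characteristic polynomial: r^2 - 8r + 15 = (r - 5)(r - 3), so the eigenvalues are 3, 5.
r=5: eigenvector (3, 10).
r=3: eigenvector (1, 3).
P = [[3, 1], [10, 3]], D = diag(5, 3), P⁻¹ = [[-3, 1], [10, -3]].
T³ = P·diag(125, 27)·P⁻¹ = [[-855, 294], [-2940, 1007]].
The requested entry is -855.

-855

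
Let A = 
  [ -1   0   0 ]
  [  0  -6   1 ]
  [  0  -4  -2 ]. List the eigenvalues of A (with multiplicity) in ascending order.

-4, -4, -1

Characteristic polynomial: p(λ) = λ^3 + 9λ^2 + 24λ + 16 = (λ + 1)(λ + 4)^2.
Roots (with multiplicity): -4, -4, -1.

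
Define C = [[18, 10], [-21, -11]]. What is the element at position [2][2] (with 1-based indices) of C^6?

Characteristic polynomial: λ^2 - 7λ + 12 = (λ - 4)(λ - 3), so the eigenvalues are 3, 4.
λ=3: eigenvector (-2, 3).
λ=4: eigenvector (-5, 7).
P = [[-2, -5], [3, 7]], D = diag(3, 4), P⁻¹ = [[7, 5], [-3, -2]].
C⁶ = P·diag(729, 4096)·P⁻¹ = [[51234, 33670], [-70707, -46409]].
The requested entry is -46409.

-46409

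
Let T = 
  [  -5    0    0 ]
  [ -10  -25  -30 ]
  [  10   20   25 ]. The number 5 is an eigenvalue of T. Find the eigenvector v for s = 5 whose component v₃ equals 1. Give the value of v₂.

T − 5I = [[-10, 0, 0], [-10, -30, -30], [10, 20, 20]].
Solving (T − 5I)v = 0 gives the eigenspace spanned by (0, -1, 1).
With v₃ = 1, v = (0, -1, 1), so v₂ = -1.

-1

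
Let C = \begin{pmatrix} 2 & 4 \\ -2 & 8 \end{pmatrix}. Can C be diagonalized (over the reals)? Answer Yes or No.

Characteristic polynomial: p(μ) = μ^2 - 10μ + 24 = (μ - 6)(μ - 4).
All 2 eigenvalues are distinct, so C is diagonalizable.

Yes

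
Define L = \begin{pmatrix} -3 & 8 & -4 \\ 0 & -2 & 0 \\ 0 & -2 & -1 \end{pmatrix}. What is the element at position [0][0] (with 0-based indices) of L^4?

Characteristic polynomial: r^3 + 6r^2 + 11r + 6 = (r + 1)(r + 2)(r + 3), so the eigenvalues are -3, -2, -1.
r=-3: eigenvector (1, 0, 0).
r=-2: eigenvector (0, 1, 2).
r=-1: eigenvector (-2, 0, 1).
P = [[1, 0, -2], [0, 1, 0], [0, 2, 1]], D = diag(-3, -2, -1), P⁻¹ = [[1, -4, 2], [0, 1, 0], [0, -2, 1]].
L⁴ = P·diag(81, 16, 1)·P⁻¹ = [[81, -320, 160], [0, 16, 0], [0, 30, 1]].
The requested entry is 81.

81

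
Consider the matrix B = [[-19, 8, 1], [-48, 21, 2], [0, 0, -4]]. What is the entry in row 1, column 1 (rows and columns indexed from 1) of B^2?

-23

Characteristic polynomial: t^3 + 2t^2 - 23t - 60 = (t - 5)(t + 3)(t + 4), so the eigenvalues are -4, -3, 5.
t=-3: eigenvector (1, 2, 0).
t=5: eigenvector (1, 3, 0).
t=-4: eigenvector (-1, -2, 1).
P = [[1, 1, -1], [2, 3, -2], [0, 0, 1]], D = diag(-3, 5, -4), P⁻¹ = [[3, -1, 1], [-2, 1, 0], [0, 0, 1]].
B² = P·diag(9, 25, 16)·P⁻¹ = [[-23, 16, -7], [-96, 57, -14], [0, 0, 16]].
The requested entry is -23.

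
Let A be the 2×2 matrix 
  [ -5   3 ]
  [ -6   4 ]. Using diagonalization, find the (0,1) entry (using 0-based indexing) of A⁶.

Characteristic polynomial: r^2 + r - 2 = (r - 1)(r + 2), so the eigenvalues are -2, 1.
r=1: eigenvector (-1, -2).
r=-2: eigenvector (1, 1).
P = [[-1, 1], [-2, 1]], D = diag(1, -2), P⁻¹ = [[1, -1], [2, -1]].
A⁶ = P·diag(1, 64)·P⁻¹ = [[127, -63], [126, -62]].
The requested entry is -63.

-63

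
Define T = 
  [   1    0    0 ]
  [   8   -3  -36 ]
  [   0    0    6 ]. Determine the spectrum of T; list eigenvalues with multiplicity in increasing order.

-3, 1, 6

Characteristic polynomial: p(λ) = λ^3 - 4λ^2 - 15λ + 18 = (λ - 6)(λ - 1)(λ + 3).
Roots (with multiplicity): -3, 1, 6.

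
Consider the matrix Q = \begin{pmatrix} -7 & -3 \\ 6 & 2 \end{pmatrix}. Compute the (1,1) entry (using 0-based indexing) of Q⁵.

Characteristic polynomial: s^2 + 5s + 4 = (s + 1)(s + 4), so the eigenvalues are -4, -1.
s=-4: eigenvector (-1, 1).
s=-1: eigenvector (-1, 2).
P = [[-1, -1], [1, 2]], D = diag(-4, -1), P⁻¹ = [[-2, -1], [1, 1]].
Q⁵ = P·diag(-1024, -1)·P⁻¹ = [[-2047, -1023], [2046, 1022]].
The requested entry is 1022.

1022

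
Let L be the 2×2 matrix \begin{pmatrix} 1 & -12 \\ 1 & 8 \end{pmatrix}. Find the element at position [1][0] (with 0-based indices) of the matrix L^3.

61

Characteristic polynomial: r^2 - 9r + 20 = (r - 5)(r - 4), so the eigenvalues are 4, 5.
r=5: eigenvector (-3, 1).
r=4: eigenvector (-4, 1).
P = [[-3, -4], [1, 1]], D = diag(5, 4), P⁻¹ = [[1, 4], [-1, -3]].
L³ = P·diag(125, 64)·P⁻¹ = [[-119, -732], [61, 308]].
The requested entry is 61.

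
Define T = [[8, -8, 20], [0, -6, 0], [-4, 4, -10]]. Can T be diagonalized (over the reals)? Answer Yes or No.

Characteristic polynomial: p(r) = r^3 + 8r^2 + 12r = r(r + 2)(r + 6).
All 3 eigenvalues are distinct, so T is diagonalizable.

Yes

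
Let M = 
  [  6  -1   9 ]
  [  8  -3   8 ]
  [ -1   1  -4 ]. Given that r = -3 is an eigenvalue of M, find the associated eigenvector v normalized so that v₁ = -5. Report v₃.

5

M + 3I = [[9, -1, 9], [8, 0, 8], [-1, 1, -1]].
Solving (M + 3I)v = 0 gives the eigenspace spanned by (-5, 0, 5).
With v₁ = -5, v = (-5, 0, 5), so v₃ = 5.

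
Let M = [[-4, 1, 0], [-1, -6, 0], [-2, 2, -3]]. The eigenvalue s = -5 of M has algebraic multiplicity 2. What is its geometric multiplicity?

1

M + 5I = [[1, 1, 0], [-1, -1, 0], [-2, 2, 2]].
This matrix has rank 2, so its null space has dimension 3 − 2 = 1.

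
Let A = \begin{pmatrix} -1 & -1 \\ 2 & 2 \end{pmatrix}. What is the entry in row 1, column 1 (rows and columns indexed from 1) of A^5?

Characteristic polynomial: s^2 - s = s(s - 1), so the eigenvalues are 0, 1.
s=0: eigenvector (1, -1).
s=1: eigenvector (1, -2).
P = [[1, 1], [-1, -2]], D = diag(0, 1), P⁻¹ = [[2, 1], [-1, -1]].
A⁵ = P·diag(0, 1)·P⁻¹ = [[-1, -1], [2, 2]].
The requested entry is -1.

-1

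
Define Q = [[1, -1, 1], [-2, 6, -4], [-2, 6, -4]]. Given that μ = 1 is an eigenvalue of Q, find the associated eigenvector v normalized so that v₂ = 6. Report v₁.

3

Q − 1I = [[0, -1, 1], [-2, 5, -4], [-2, 6, -5]].
Solving (Q − 1I)v = 0 gives the eigenspace spanned by (3, 6, 6).
With v₂ = 6, v = (3, 6, 6), so v₁ = 3.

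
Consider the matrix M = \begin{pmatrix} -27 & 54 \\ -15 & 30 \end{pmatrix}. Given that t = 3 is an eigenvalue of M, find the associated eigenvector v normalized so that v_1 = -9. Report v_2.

M − 3I = [[-30, 54], [-15, 27]].
Solving (M − 3I)v = 0 gives the eigenspace spanned by (-9, -5).
With v_1 = -9, v = (-9, -5), so v_2 = -5.

-5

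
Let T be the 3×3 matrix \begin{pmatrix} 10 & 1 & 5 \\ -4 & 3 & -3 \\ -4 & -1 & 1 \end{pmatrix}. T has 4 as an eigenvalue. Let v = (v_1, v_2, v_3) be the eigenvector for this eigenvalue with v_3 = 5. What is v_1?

T − 4I = [[6, 1, 5], [-4, -1, -3], [-4, -1, -3]].
Solving (T − 4I)v = 0 gives the eigenspace spanned by (-5, 5, 5).
With v_3 = 5, v = (-5, 5, 5), so v_1 = -5.

-5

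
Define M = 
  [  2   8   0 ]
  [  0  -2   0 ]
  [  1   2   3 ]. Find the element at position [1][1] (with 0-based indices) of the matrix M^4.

Characteristic polynomial: λ^3 - 3λ^2 - 4λ + 12 = (λ - 3)(λ - 2)(λ + 2), so the eigenvalues are -2, 2, 3.
λ=2: eigenvector (1, 0, -1).
λ=-2: eigenvector (-2, 1, 0).
λ=3: eigenvector (0, 0, 1).
P = [[1, -2, 0], [0, 1, 0], [-1, 0, 1]], D = diag(2, -2, 3), P⁻¹ = [[1, 2, 0], [0, 1, 0], [1, 2, 1]].
M⁴ = P·diag(16, 16, 81)·P⁻¹ = [[16, 0, 0], [0, 16, 0], [65, 130, 81]].
The requested entry is 16.

16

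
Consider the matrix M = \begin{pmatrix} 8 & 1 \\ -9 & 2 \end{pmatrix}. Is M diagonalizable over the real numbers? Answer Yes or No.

Characteristic polynomial: p(r) = r^2 - 10r + 25 = (r - 5)^2.
r = 5 has algebraic multiplicity 2; rank(M − 5I) = 1, so geometric multiplicity = 1.
Geometric multiplicity < algebraic multiplicity, so M is not diagonalizable.

No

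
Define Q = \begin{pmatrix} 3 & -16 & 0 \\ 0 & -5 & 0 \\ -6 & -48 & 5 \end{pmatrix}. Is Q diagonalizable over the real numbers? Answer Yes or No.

Characteristic polynomial: p(λ) = λ^3 - 3λ^2 - 25λ + 75 = (λ - 5)(λ - 3)(λ + 5).
All 3 eigenvalues are distinct, so Q is diagonalizable.

Yes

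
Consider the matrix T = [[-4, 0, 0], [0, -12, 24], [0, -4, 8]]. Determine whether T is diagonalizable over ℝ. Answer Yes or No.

Yes

Characteristic polynomial: p(μ) = μ^3 + 8μ^2 + 16μ = μ(μ + 4)^2.
μ = -4 has algebraic multiplicity 2; rank(T + 4I) = 1, so geometric multiplicity = 2.
Every eigenvalue has geometric = algebraic multiplicity, so T is diagonalizable.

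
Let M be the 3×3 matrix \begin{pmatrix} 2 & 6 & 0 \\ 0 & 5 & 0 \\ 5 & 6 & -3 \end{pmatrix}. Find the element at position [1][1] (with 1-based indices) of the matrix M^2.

Characteristic polynomial: t^3 - 4t^2 - 11t + 30 = (t - 5)(t - 2)(t + 3), so the eigenvalues are -3, 2, 5.
t=2: eigenvector (1, 0, 1).
t=-3: eigenvector (0, 0, 1).
t=5: eigenvector (2, 1, 2).
P = [[1, 0, 2], [0, 0, 1], [1, 1, 2]], D = diag(2, -3, 5), P⁻¹ = [[1, -2, 0], [-1, 0, 1], [0, 1, 0]].
M² = P·diag(4, 9, 25)·P⁻¹ = [[4, 42, 0], [0, 25, 0], [-5, 42, 9]].
The requested entry is 4.

4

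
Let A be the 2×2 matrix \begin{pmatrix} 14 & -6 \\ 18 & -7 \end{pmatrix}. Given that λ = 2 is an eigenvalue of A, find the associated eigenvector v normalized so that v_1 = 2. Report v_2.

4

A − 2I = [[12, -6], [18, -9]].
Solving (A − 2I)v = 0 gives the eigenspace spanned by (2, 4).
With v_1 = 2, v = (2, 4), so v_2 = 4.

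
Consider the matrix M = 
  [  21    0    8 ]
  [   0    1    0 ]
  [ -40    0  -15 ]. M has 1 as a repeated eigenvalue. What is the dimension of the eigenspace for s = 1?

M − 1I = [[20, 0, 8], [0, 0, 0], [-40, 0, -16]].
This matrix has rank 1, so its null space has dimension 3 − 1 = 2.

2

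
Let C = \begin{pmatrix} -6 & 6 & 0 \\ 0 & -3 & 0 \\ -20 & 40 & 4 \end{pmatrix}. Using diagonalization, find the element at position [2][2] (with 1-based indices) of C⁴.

81

Characteristic polynomial: μ^3 + 5μ^2 - 18μ - 72 = (μ - 4)(μ + 3)(μ + 6), so the eigenvalues are -6, -3, 4.
μ=-3: eigenvector (2, 1, 0).
μ=-6: eigenvector (1, 0, 2).
μ=4: eigenvector (0, 0, 1).
P = [[2, 1, 0], [1, 0, 0], [0, 2, 1]], D = diag(-3, -6, 4), P⁻¹ = [[0, 1, 0], [1, -2, 0], [-2, 4, 1]].
C⁴ = P·diag(81, 1296, 256)·P⁻¹ = [[1296, -2430, 0], [0, 81, 0], [2080, -4160, 256]].
The requested entry is 81.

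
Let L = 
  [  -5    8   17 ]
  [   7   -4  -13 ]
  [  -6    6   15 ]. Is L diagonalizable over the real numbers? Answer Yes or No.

No

Characteristic polynomial: p(λ) = λ^3 - 6λ^2 + 9λ = λ(λ - 3)^2.
λ = 3 has algebraic multiplicity 2; rank(L − 3I) = 2, so geometric multiplicity = 1.
Geometric multiplicity < algebraic multiplicity, so L is not diagonalizable.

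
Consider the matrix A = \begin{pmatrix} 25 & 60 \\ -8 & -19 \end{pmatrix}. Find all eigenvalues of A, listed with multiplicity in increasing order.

1, 5

Characteristic polynomial: p(μ) = μ^2 - 6μ + 5 = (μ - 5)(μ - 1).
Roots (with multiplicity): 1, 5.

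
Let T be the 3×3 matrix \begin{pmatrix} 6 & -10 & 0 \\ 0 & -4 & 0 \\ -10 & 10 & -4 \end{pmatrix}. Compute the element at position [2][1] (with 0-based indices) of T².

20

Characteristic polynomial: μ^3 + 2μ^2 - 32μ - 96 = (μ - 6)(μ + 4)^2, so the eigenvalues are -4, -4, 6.
μ=6: eigenvector (1, 0, -1).
μ=-4: eigenvector (1, 1, 0).
μ=-4: eigenvector (0, 0, 1).
P = [[1, 1, 0], [0, 1, 0], [-1, 0, 1]], D = diag(6, -4, -4), P⁻¹ = [[1, -1, 0], [0, 1, 0], [1, -1, 1]].
T² = P·diag(36, 16, 16)·P⁻¹ = [[36, -20, 0], [0, 16, 0], [-20, 20, 16]].
The requested entry is 20.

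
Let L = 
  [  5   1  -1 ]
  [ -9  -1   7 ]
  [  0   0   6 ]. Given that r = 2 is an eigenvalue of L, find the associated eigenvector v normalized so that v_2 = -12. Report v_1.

4

L − 2I = [[3, 1, -1], [-9, -3, 7], [0, 0, 4]].
Solving (L − 2I)v = 0 gives the eigenspace spanned by (4, -12, 0).
With v_2 = -12, v = (4, -12, 0), so v_1 = 4.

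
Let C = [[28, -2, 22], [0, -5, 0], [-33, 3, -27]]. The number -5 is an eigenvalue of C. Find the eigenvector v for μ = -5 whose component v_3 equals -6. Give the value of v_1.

4

C + 5I = [[33, -2, 22], [0, 0, 0], [-33, 3, -22]].
Solving (C + 5I)v = 0 gives the eigenspace spanned by (4, 0, -6).
With v_3 = -6, v = (4, 0, -6), so v_1 = 4.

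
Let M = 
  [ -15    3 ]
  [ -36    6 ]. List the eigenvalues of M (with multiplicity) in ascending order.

Characteristic polynomial: p(s) = s^2 + 9s + 18 = (s + 3)(s + 6).
Roots (with multiplicity): -6, -3.

-6, -3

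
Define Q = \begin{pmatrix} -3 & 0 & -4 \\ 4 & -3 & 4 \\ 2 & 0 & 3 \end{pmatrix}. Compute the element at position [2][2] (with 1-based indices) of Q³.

-27

Characteristic polynomial: μ^3 + 3μ^2 - μ - 3 = (μ - 1)(μ + 1)(μ + 3), so the eigenvalues are -3, -1, 1.
μ=1: eigenvector (-1, 0, 1).
μ=-3: eigenvector (0, 1, 0).
μ=-1: eigenvector (-2, -2, 1).
P = [[-1, 0, -2], [0, 1, -2], [1, 0, 1]], D = diag(1, -3, -1), P⁻¹ = [[1, 0, 2], [-2, 1, -2], [-1, 0, -1]].
Q³ = P·diag(1, -27, -1)·P⁻¹ = [[-3, 0, -4], [52, -27, 52], [2, 0, 3]].
The requested entry is -27.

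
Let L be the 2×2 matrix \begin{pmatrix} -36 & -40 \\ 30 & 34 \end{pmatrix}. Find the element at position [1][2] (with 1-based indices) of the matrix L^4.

4160

Characteristic polynomial: s^2 + 2s - 24 = (s - 4)(s + 6), so the eigenvalues are -6, 4.
s=4: eigenvector (-1, 1).
s=-6: eigenvector (4, -3).
P = [[-1, 4], [1, -3]], D = diag(4, -6), P⁻¹ = [[3, 4], [1, 1]].
L⁴ = P·diag(256, 1296)·P⁻¹ = [[4416, 4160], [-3120, -2864]].
The requested entry is 4160.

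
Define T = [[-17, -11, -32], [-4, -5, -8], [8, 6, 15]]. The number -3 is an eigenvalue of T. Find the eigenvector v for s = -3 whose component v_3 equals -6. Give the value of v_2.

6

T + 3I = [[-14, -11, -32], [-4, -2, -8], [8, 6, 18]].
Solving (T + 3I)v = 0 gives the eigenspace spanned by (9, 6, -6).
With v_3 = -6, v = (9, 6, -6), so v_2 = 6.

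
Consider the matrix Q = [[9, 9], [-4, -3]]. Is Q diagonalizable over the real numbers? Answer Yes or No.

No

Characteristic polynomial: p(μ) = μ^2 - 6μ + 9 = (μ - 3)^2.
μ = 3 has algebraic multiplicity 2; rank(Q − 3I) = 1, so geometric multiplicity = 1.
Geometric multiplicity < algebraic multiplicity, so Q is not diagonalizable.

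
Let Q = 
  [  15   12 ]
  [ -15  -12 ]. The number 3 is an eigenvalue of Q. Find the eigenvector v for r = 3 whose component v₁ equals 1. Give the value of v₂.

-1

Q − 3I = [[12, 12], [-15, -15]].
Solving (Q − 3I)v = 0 gives the eigenspace spanned by (1, -1).
With v₁ = 1, v = (1, -1), so v₂ = -1.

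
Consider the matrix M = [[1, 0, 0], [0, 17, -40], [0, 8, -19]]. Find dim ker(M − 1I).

2

M − 1I = [[0, 0, 0], [0, 16, -40], [0, 8, -20]].
This matrix has rank 1, so its null space has dimension 3 − 1 = 2.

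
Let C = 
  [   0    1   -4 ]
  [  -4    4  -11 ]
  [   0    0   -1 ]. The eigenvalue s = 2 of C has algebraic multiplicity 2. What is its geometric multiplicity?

1

C − 2I = [[-2, 1, -4], [-4, 2, -11], [0, 0, -3]].
This matrix has rank 2, so its null space has dimension 3 − 2 = 1.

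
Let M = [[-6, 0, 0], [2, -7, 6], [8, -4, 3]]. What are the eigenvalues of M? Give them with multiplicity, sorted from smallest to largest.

-6, -3, -1

Characteristic polynomial: p(r) = r^3 + 10r^2 + 27r + 18 = (r + 1)(r + 3)(r + 6).
Roots (with multiplicity): -6, -3, -1.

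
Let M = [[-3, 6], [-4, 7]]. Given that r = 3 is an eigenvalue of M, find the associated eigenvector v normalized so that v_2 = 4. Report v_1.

M − 3I = [[-6, 6], [-4, 4]].
Solving (M − 3I)v = 0 gives the eigenspace spanned by (4, 4).
With v_2 = 4, v = (4, 4), so v_1 = 4.

4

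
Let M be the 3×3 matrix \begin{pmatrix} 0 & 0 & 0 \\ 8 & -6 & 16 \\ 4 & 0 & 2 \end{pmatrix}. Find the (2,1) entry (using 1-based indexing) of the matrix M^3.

32

Characteristic polynomial: s^3 + 4s^2 - 12s = s(s - 2)(s + 6), so the eigenvalues are -6, 0, 2.
s=0: eigenvector (1, -4, -2).
s=-6: eigenvector (0, 1, 0).
s=2: eigenvector (0, 2, 1).
P = [[1, 0, 0], [-4, 1, 2], [-2, 0, 1]], D = diag(0, -6, 2), P⁻¹ = [[1, 0, 0], [0, 1, -2], [2, 0, 1]].
M³ = P·diag(0, -216, 8)·P⁻¹ = [[0, 0, 0], [32, -216, 448], [16, 0, 8]].
The requested entry is 32.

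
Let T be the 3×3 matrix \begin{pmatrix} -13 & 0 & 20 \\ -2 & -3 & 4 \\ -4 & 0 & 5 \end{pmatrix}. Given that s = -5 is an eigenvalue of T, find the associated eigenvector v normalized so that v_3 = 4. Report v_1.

10

T + 5I = [[-8, 0, 20], [-2, 2, 4], [-4, 0, 10]].
Solving (T + 5I)v = 0 gives the eigenspace spanned by (10, 2, 4).
With v_3 = 4, v = (10, 2, 4), so v_1 = 10.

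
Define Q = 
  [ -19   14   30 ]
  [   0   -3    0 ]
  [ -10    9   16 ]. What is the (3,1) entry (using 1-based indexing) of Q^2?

Characteristic polynomial: μ^3 + 6μ^2 + 5μ - 12 = (μ - 1)(μ + 3)(μ + 4), so the eigenvalues are -4, -3, 1.
μ=-4: eigenvector (2, 0, 1).
μ=-3: eigenvector (-1, 1, -1).
μ=1: eigenvector (-3, 0, -2).
P = [[2, -1, -3], [0, 1, 0], [1, -1, -2]], D = diag(-4, -3, 1), P⁻¹ = [[2, -1, -3], [0, 1, 0], [1, -1, -2]].
Q² = P·diag(16, 9, 1)·P⁻¹ = [[61, -38, -90], [0, 9, 0], [30, -23, -44]].
The requested entry is 30.

30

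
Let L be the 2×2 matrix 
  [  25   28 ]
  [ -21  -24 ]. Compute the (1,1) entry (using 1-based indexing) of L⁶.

Characteristic polynomial: r^2 - r - 12 = (r - 4)(r + 3), so the eigenvalues are -3, 4.
r=4: eigenvector (4, -3).
r=-3: eigenvector (-1, 1).
P = [[4, -1], [-3, 1]], D = diag(4, -3), P⁻¹ = [[1, 1], [3, 4]].
L⁶ = P·diag(4096, 729)·P⁻¹ = [[14197, 13468], [-10101, -9372]].
The requested entry is 14197.

14197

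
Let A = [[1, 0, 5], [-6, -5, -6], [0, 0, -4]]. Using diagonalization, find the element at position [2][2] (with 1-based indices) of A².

25

Characteristic polynomial: t^3 + 8t^2 + 11t - 20 = (t - 1)(t + 4)(t + 5), so the eigenvalues are -5, -4, 1.
t=1: eigenvector (1, -1, 0).
t=-5: eigenvector (0, 1, 0).
t=-4: eigenvector (-1, 0, 1).
P = [[1, 0, -1], [-1, 1, 0], [0, 0, 1]], D = diag(1, -5, -4), P⁻¹ = [[1, 0, 1], [1, 1, 1], [0, 0, 1]].
A² = P·diag(1, 25, 16)·P⁻¹ = [[1, 0, -15], [24, 25, 24], [0, 0, 16]].
The requested entry is 25.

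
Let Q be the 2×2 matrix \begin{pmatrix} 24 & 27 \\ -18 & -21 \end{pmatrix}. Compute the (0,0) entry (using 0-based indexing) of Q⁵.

23814

Characteristic polynomial: μ^2 - 3μ - 18 = (μ - 6)(μ + 3), so the eigenvalues are -3, 6.
μ=6: eigenvector (3, -2).
μ=-3: eigenvector (-1, 1).
P = [[3, -1], [-2, 1]], D = diag(6, -3), P⁻¹ = [[1, 1], [2, 3]].
Q⁵ = P·diag(7776, -243)·P⁻¹ = [[23814, 24057], [-16038, -16281]].
The requested entry is 23814.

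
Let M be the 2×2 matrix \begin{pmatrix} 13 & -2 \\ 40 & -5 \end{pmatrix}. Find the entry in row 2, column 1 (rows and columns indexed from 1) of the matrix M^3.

1960

Characteristic polynomial: μ^2 - 8μ + 15 = (μ - 5)(μ - 3), so the eigenvalues are 3, 5.
μ=5: eigenvector (1, 4).
μ=3: eigenvector (1, 5).
P = [[1, 1], [4, 5]], D = diag(5, 3), P⁻¹ = [[5, -1], [-4, 1]].
M³ = P·diag(125, 27)·P⁻¹ = [[517, -98], [1960, -365]].
The requested entry is 1960.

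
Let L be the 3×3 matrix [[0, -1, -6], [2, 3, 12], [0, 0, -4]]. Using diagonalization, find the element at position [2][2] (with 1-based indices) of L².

Characteristic polynomial: s^3 + s^2 - 10s + 8 = (s - 2)(s - 1)(s + 4), so the eigenvalues are -4, 1, 2.
s=-4: eigenvector (1, -2, 1).
s=1: eigenvector (-1, 1, 0).
s=2: eigenvector (-1, 2, 0).
P = [[1, -1, -1], [-2, 1, 2], [1, 0, 0]], D = diag(-4, 1, 2), P⁻¹ = [[0, 0, 1], [-2, -1, 0], [1, 1, 1]].
L² = P·diag(16, 1, 4)·P⁻¹ = [[-2, -3, 12], [6, 7, -24], [0, 0, 16]].
The requested entry is 7.

7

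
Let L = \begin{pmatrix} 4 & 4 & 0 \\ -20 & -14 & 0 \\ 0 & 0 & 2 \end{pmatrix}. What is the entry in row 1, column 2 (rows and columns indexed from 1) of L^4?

-2080

Characteristic polynomial: t^3 + 8t^2 + 4t - 48 = (t - 2)(t + 4)(t + 6), so the eigenvalues are -6, -4, 2.
t=-4: eigenvector (1, -2, 0).
t=-6: eigenvector (-2, 5, 0).
t=2: eigenvector (0, 0, 1).
P = [[1, -2, 0], [-2, 5, 0], [0, 0, 1]], D = diag(-4, -6, 2), P⁻¹ = [[5, 2, 0], [2, 1, 0], [0, 0, 1]].
L⁴ = P·diag(256, 1296, 16)·P⁻¹ = [[-3904, -2080, 0], [10400, 5456, 0], [0, 0, 16]].
The requested entry is -2080.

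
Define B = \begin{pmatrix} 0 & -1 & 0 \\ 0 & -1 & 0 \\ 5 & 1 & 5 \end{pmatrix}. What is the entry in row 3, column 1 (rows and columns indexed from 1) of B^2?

25

Characteristic polynomial: s^3 - 4s^2 - 5s = s(s - 5)(s + 1), so the eigenvalues are -1, 0, 5.
s=0: eigenvector (1, 0, -1).
s=-1: eigenvector (1, 1, -1).
s=5: eigenvector (0, 0, 1).
P = [[1, 1, 0], [0, 1, 0], [-1, -1, 1]], D = diag(0, -1, 5), P⁻¹ = [[1, -1, 0], [0, 1, 0], [1, 0, 1]].
B² = P·diag(0, 1, 25)·P⁻¹ = [[0, 1, 0], [0, 1, 0], [25, -1, 25]].
The requested entry is 25.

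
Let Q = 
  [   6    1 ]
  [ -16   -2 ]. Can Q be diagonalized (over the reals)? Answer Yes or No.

No

Characteristic polynomial: p(μ) = μ^2 - 4μ + 4 = (μ - 2)^2.
μ = 2 has algebraic multiplicity 2; rank(Q − 2I) = 1, so geometric multiplicity = 1.
Geometric multiplicity < algebraic multiplicity, so Q is not diagonalizable.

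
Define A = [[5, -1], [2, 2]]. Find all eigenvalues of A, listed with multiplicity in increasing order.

3, 4

Characteristic polynomial: p(μ) = μ^2 - 7μ + 12 = (μ - 4)(μ - 3).
Roots (with multiplicity): 3, 4.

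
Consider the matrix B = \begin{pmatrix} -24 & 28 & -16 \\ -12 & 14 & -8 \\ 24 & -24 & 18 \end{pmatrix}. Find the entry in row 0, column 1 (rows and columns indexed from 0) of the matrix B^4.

Characteristic polynomial: λ^3 - 8λ^2 + 12λ = λ(λ - 6)(λ - 2), so the eigenvalues are 0, 2, 6.
λ=0: eigenvector (5, 2, -4).
λ=6: eigenvector (2, 1, -2).
λ=2: eigenvector (4, 2, -3).
P = [[5, 2, 4], [2, 1, 2], [-4, -2, -3]], D = diag(0, 6, 2), P⁻¹ = [[1, -2, 0], [-2, 1, -2], [0, 2, 1]].
B⁴ = P·diag(0, 1296, 16)·P⁻¹ = [[-5184, 2720, -5120], [-2592, 1360, -2560], [5184, -2688, 5136]].
The requested entry is 2720.

2720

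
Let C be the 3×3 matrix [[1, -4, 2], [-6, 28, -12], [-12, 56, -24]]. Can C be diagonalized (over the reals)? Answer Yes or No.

Characteristic polynomial: p(r) = r^3 - 5r^2 + 4r = r(r - 4)(r - 1).
All 3 eigenvalues are distinct, so C is diagonalizable.

Yes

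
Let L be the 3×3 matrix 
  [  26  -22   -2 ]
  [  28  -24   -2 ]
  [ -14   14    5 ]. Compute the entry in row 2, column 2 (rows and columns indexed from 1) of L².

Characteristic polynomial: λ^3 - 7λ^2 + 2λ + 40 = (λ - 5)(λ - 4)(λ + 2), so the eigenvalues are -2, 4, 5.
λ=4: eigenvector (1, 1, 0).
λ=-2: eigenvector (-3, -4, 2).
λ=5: eigenvector (-2, -2, 1).
P = [[1, -3, -2], [1, -4, -2], [0, 2, 1]], D = diag(4, -2, 5), P⁻¹ = [[0, 1, 2], [1, -1, 0], [-2, 2, 1]].
L² = P·diag(16, 4, 25)·P⁻¹ = [[88, -72, -18], [84, -68, -18], [-42, 42, 25]].
The requested entry is -68.

-68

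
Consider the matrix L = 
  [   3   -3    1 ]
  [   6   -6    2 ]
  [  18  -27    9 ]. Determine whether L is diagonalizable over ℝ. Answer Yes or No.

No

Characteristic polynomial: p(s) = s^3 - 6s^2 + 9s = s(s - 3)^2.
s = 3 has algebraic multiplicity 2; rank(L − 3I) = 2, so geometric multiplicity = 1.
Geometric multiplicity < algebraic multiplicity, so L is not diagonalizable.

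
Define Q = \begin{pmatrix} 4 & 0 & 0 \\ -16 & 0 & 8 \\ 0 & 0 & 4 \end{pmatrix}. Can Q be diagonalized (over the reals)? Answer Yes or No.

Yes

Characteristic polynomial: p(λ) = λ^3 - 8λ^2 + 16λ = λ(λ - 4)^2.
λ = 4 has algebraic multiplicity 2; rank(Q − 4I) = 1, so geometric multiplicity = 2.
Every eigenvalue has geometric = algebraic multiplicity, so Q is diagonalizable.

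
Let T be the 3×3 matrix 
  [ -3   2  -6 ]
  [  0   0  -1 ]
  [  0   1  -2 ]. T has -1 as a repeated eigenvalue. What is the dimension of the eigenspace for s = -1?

1

T + 1I = [[-2, 2, -6], [0, 1, -1], [0, 1, -1]].
This matrix has rank 2, so its null space has dimension 3 − 2 = 1.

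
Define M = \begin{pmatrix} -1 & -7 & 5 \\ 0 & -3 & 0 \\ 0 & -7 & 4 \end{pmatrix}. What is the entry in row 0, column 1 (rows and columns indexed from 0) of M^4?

-175

Characteristic polynomial: μ^3 - 13μ - 12 = (μ - 4)(μ + 1)(μ + 3), so the eigenvalues are -3, -1, 4.
μ=-1: eigenvector (1, 0, 0).
μ=-3: eigenvector (1, 1, 1).
μ=4: eigenvector (1, 0, 1).
P = [[1, 1, 1], [0, 1, 0], [0, 1, 1]], D = diag(-1, -3, 4), P⁻¹ = [[1, 0, -1], [0, 1, 0], [0, -1, 1]].
M⁴ = P·diag(1, 81, 256)·P⁻¹ = [[1, -175, 255], [0, 81, 0], [0, -175, 256]].
The requested entry is -175.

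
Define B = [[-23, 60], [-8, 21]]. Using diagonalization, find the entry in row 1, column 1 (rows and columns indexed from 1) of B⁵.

-1463

Characteristic polynomial: λ^2 + 2λ - 3 = (λ - 1)(λ + 3), so the eigenvalues are -3, 1.
λ=-3: eigenvector (3, 1).
λ=1: eigenvector (-5, -2).
P = [[3, -5], [1, -2]], D = diag(-3, 1), P⁻¹ = [[2, -5], [1, -3]].
B⁵ = P·diag(-243, 1)·P⁻¹ = [[-1463, 3660], [-488, 1221]].
The requested entry is -1463.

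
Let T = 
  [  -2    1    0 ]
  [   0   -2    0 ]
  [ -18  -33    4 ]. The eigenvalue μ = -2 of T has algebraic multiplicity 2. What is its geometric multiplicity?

1

T + 2I = [[0, 1, 0], [0, 0, 0], [-18, -33, 6]].
This matrix has rank 2, so its null space has dimension 3 − 2 = 1.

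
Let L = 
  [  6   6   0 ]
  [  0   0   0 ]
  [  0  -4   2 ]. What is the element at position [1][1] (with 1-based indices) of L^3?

216

Characteristic polynomial: s^3 - 8s^2 + 12s = s(s - 6)(s - 2), so the eigenvalues are 0, 2, 6.
s=0: eigenvector (-1, 1, 2).
s=6: eigenvector (1, 0, 0).
s=2: eigenvector (0, 0, 1).
P = [[-1, 1, 0], [1, 0, 0], [2, 0, 1]], D = diag(0, 6, 2), P⁻¹ = [[0, 1, 0], [1, 1, 0], [0, -2, 1]].
L³ = P·diag(0, 216, 8)·P⁻¹ = [[216, 216, 0], [0, 0, 0], [0, -16, 8]].
The requested entry is 216.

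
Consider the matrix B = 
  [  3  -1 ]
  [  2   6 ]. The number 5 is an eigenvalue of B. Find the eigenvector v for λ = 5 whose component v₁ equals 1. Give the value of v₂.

B − 5I = [[-2, -1], [2, 1]].
Solving (B − 5I)v = 0 gives the eigenspace spanned by (1, -2).
With v₁ = 1, v = (1, -2), so v₂ = -2.

-2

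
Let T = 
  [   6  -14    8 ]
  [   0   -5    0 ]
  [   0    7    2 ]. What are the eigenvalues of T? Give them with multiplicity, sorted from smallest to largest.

Characteristic polynomial: p(μ) = μ^3 - 3μ^2 - 28μ + 60 = (μ - 6)(μ - 2)(μ + 5).
Roots (with multiplicity): -5, 2, 6.

-5, 2, 6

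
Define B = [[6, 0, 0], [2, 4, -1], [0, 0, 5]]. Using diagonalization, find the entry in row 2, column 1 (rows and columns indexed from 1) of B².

Characteristic polynomial: μ^3 - 15μ^2 + 74μ - 120 = (μ - 6)(μ - 5)(μ - 4), so the eigenvalues are 4, 5, 6.
μ=6: eigenvector (1, 1, 0).
μ=4: eigenvector (0, 1, 0).
μ=5: eigenvector (0, -1, 1).
P = [[1, 0, 0], [1, 1, -1], [0, 0, 1]], D = diag(6, 4, 5), P⁻¹ = [[1, 0, 0], [-1, 1, 1], [0, 0, 1]].
B² = P·diag(36, 16, 25)·P⁻¹ = [[36, 0, 0], [20, 16, -9], [0, 0, 25]].
The requested entry is 20.

20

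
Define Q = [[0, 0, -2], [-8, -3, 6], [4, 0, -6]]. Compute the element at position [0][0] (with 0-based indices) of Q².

Characteristic polynomial: r^3 + 9r^2 + 26r + 24 = (r + 2)(r + 3)(r + 4), so the eigenvalues are -4, -3, -2.
r=-2: eigenvector (1, -2, 1).
r=-3: eigenvector (0, 1, 0).
r=-4: eigenvector (1, -4, 2).
P = [[1, 0, 1], [-2, 1, -4], [1, 0, 2]], D = diag(-2, -3, -4), P⁻¹ = [[2, 0, -1], [0, 1, 2], [-1, 0, 1]].
Q² = P·diag(4, 9, 16)·P⁻¹ = [[-8, 0, 12], [48, 9, -38], [-24, 0, 28]].
The requested entry is -8.

-8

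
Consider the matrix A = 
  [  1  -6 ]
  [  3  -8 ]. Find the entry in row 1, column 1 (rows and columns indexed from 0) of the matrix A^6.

31186

Characteristic polynomial: s^2 + 7s + 10 = (s + 2)(s + 5), so the eigenvalues are -5, -2.
s=-2: eigenvector (2, 1).
s=-5: eigenvector (1, 1).
P = [[2, 1], [1, 1]], D = diag(-2, -5), P⁻¹ = [[1, -1], [-1, 2]].
A⁶ = P·diag(64, 15625)·P⁻¹ = [[-15497, 31122], [-15561, 31186]].
The requested entry is 31186.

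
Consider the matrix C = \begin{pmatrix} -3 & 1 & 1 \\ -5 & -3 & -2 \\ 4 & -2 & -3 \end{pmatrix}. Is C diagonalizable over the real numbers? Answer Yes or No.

Characteristic polynomial: p(λ) = λ^3 + 9λ^2 + 24λ + 16 = (λ + 1)(λ + 4)^2.
λ = -4 has algebraic multiplicity 2; rank(C + 4I) = 2, so geometric multiplicity = 1.
Geometric multiplicity < algebraic multiplicity, so C is not diagonalizable.

No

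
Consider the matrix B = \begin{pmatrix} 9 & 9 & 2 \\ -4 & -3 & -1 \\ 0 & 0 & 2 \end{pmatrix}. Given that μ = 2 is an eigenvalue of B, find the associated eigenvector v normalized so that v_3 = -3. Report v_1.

-3

B − 2I = [[7, 9, 2], [-4, -5, -1], [0, 0, 0]].
Solving (B − 2I)v = 0 gives the eigenspace spanned by (-3, 3, -3).
With v_3 = -3, v = (-3, 3, -3), so v_1 = -3.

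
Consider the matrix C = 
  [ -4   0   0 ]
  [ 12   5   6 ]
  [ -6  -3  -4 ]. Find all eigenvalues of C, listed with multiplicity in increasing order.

Characteristic polynomial: p(μ) = μ^3 + 3μ^2 - 6μ - 8 = (μ - 2)(μ + 1)(μ + 4).
Roots (with multiplicity): -4, -1, 2.

-4, -1, 2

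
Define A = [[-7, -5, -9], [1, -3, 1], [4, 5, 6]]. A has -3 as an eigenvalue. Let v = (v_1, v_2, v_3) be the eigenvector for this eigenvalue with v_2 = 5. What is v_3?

A + 3I = [[-4, -5, -9], [1, 0, 1], [4, 5, 9]].
Solving (A + 3I)v = 0 gives the eigenspace spanned by (5, 5, -5).
With v_2 = 5, v = (5, 5, -5), so v_3 = -5.

-5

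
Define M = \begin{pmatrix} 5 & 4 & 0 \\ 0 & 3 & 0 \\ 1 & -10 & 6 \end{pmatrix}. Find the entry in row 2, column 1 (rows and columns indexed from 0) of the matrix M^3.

-574

Characteristic polynomial: s^3 - 14s^2 + 63s - 90 = (s - 6)(s - 5)(s - 3), so the eigenvalues are 3, 5, 6.
s=5: eigenvector (1, 0, -1).
s=3: eigenvector (-2, 1, 4).
s=6: eigenvector (0, 0, 1).
P = [[1, -2, 0], [0, 1, 0], [-1, 4, 1]], D = diag(5, 3, 6), P⁻¹ = [[1, 2, 0], [0, 1, 0], [1, -2, 1]].
M³ = P·diag(125, 27, 216)·P⁻¹ = [[125, 196, 0], [0, 27, 0], [91, -574, 216]].
The requested entry is -574.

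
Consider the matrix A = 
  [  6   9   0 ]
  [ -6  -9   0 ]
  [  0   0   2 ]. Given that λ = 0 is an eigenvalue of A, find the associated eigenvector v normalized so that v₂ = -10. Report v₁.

15

A = [[6, 9, 0], [-6, -9, 0], [0, 0, 2]].
Solving (A)v = 0 gives the eigenspace spanned by (15, -10, 0).
With v₂ = -10, v = (15, -10, 0), so v₁ = 15.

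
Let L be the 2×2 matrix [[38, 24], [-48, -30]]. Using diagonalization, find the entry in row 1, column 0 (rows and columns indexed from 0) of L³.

Characteristic polynomial: t^2 - 8t + 12 = (t - 6)(t - 2), so the eigenvalues are 2, 6.
t=2: eigenvector (-2, 3).
t=6: eigenvector (-3, 4).
P = [[-2, -3], [3, 4]], D = diag(2, 6), P⁻¹ = [[4, 3], [-3, -2]].
L³ = P·diag(8, 216)·P⁻¹ = [[1880, 1248], [-2496, -1656]].
The requested entry is -2496.

-2496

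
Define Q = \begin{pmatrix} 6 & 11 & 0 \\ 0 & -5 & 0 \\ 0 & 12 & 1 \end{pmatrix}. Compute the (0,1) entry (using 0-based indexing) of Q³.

Characteristic polynomial: μ^3 - 2μ^2 - 29μ + 30 = (μ - 6)(μ - 1)(μ + 5), so the eigenvalues are -5, 1, 6.
μ=6: eigenvector (1, 0, 0).
μ=-5: eigenvector (-1, 1, -2).
μ=1: eigenvector (0, 0, 1).
P = [[1, -1, 0], [0, 1, 0], [0, -2, 1]], D = diag(6, -5, 1), P⁻¹ = [[1, 1, 0], [0, 1, 0], [0, 2, 1]].
Q³ = P·diag(216, -125, 1)·P⁻¹ = [[216, 341, 0], [0, -125, 0], [0, 252, 1]].
The requested entry is 341.

341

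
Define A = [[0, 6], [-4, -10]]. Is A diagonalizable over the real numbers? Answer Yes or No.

Characteristic polynomial: p(λ) = λ^2 + 10λ + 24 = (λ + 4)(λ + 6).
All 2 eigenvalues are distinct, so A is diagonalizable.

Yes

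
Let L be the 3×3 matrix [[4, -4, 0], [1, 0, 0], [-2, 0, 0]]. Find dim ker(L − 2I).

L − 2I = [[2, -4, 0], [1, -2, 0], [-2, 0, -2]].
This matrix has rank 2, so its null space has dimension 3 − 2 = 1.

1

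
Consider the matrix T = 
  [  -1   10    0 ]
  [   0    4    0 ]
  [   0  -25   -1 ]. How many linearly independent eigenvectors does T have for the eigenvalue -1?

T + 1I = [[0, 10, 0], [0, 5, 0], [0, -25, 0]].
This matrix has rank 1, so its null space has dimension 3 − 1 = 2.

2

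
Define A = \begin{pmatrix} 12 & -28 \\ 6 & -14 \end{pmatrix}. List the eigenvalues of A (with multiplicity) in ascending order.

-2, 0

Characteristic polynomial: p(μ) = μ^2 + 2μ = μ(μ + 2).
Roots (with multiplicity): -2, 0.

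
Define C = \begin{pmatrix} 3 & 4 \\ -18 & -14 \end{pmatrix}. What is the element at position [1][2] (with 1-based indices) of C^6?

Characteristic polynomial: s^2 + 11s + 30 = (s + 5)(s + 6), so the eigenvalues are -6, -5.
s=-5: eigenvector (1, -2).
s=-6: eigenvector (-4, 9).
P = [[1, -4], [-2, 9]], D = diag(-5, -6), P⁻¹ = [[9, 4], [2, 1]].
C⁶ = P·diag(15625, 46656)·P⁻¹ = [[-232623, -124124], [558558, 294904]].
The requested entry is -124124.

-124124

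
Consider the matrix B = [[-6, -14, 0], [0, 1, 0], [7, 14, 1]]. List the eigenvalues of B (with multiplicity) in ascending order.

-6, 1, 1

Characteristic polynomial: p(μ) = μ^3 + 4μ^2 - 11μ + 6 = (μ - 1)^2(μ + 6).
Roots (with multiplicity): -6, 1, 1.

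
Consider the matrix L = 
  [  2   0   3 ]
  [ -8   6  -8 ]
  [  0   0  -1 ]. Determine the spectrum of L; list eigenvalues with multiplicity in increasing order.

-1, 2, 6

Characteristic polynomial: p(s) = s^3 - 7s^2 + 4s + 12 = (s - 6)(s - 2)(s + 1).
Roots (with multiplicity): -1, 2, 6.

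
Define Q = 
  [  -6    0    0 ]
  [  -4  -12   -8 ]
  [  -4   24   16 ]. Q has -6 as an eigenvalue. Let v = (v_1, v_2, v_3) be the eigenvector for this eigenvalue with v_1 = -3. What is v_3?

6

Q + 6I = [[0, 0, 0], [-4, -6, -8], [-4, 24, 22]].
Solving (Q + 6I)v = 0 gives the eigenspace spanned by (-3, -6, 6).
With v_1 = -3, v = (-3, -6, 6), so v_3 = 6.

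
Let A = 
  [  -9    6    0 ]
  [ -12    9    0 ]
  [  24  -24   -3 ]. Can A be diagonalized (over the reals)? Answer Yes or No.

Yes

Characteristic polynomial: p(λ) = λ^3 + 3λ^2 - 9λ - 27 = (λ - 3)(λ + 3)^2.
λ = -3 has algebraic multiplicity 2; rank(A + 3I) = 1, so geometric multiplicity = 2.
Every eigenvalue has geometric = algebraic multiplicity, so A is diagonalizable.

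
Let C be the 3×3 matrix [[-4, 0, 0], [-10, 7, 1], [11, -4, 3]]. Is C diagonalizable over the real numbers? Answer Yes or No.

No

Characteristic polynomial: p(t) = t^3 - 6t^2 - 15t + 100 = (t - 5)^2(t + 4).
t = 5 has algebraic multiplicity 2; rank(C − 5I) = 2, so geometric multiplicity = 1.
Geometric multiplicity < algebraic multiplicity, so C is not diagonalizable.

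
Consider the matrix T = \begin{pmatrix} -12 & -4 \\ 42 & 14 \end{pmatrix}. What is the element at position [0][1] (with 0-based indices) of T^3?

Characteristic polynomial: λ^2 - 2λ = λ(λ - 2), so the eigenvalues are 0, 2.
λ=0: eigenvector (1, -3).
λ=2: eigenvector (-2, 7).
P = [[1, -2], [-3, 7]], D = diag(0, 2), P⁻¹ = [[7, 2], [3, 1]].
T³ = P·diag(0, 8)·P⁻¹ = [[-48, -16], [168, 56]].
The requested entry is -16.

-16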